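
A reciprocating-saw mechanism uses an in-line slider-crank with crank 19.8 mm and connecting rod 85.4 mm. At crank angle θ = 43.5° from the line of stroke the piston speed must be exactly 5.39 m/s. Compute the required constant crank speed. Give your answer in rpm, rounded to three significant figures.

3230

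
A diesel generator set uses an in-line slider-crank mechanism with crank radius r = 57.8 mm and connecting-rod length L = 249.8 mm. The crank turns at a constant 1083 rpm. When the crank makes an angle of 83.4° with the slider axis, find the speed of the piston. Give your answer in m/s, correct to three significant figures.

ω = 2π·1083/60 = 113.4 rad/s
For an in-line slider-crank, x = r cosθ + √(L² − r² sin²θ), so v = −rω sinθ·[1 + r cosθ/√(L² − r² sin²θ)].
With r = 0.0578 m, L = 0.2498 m, θ = 83.4°: √(L² − r² sin²θ) = 0.24311 m.
v = −0.0578·113.4·0.99337·[1 + 0.0578·0.11494/0.24311] = -6.6897 m/s.
|v| = 6.6897 m/s.

6.69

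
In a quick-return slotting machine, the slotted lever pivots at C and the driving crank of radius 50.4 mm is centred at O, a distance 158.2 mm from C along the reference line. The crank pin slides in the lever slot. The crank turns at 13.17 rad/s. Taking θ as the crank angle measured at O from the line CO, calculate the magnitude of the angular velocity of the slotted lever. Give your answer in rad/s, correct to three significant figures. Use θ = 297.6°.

2.35

ω = 13.17 rad/s
Crank pin A relative to C: A = (d + r cosθ, r sinθ); lever angle φ = atan2(r sinθ, d + r cosθ).
Differentiating tanφ: φ̇ = rω(d cosθ + r)/(d² + r² + 2dr cosθ).
d² + r² + 2dr cosθ = |CA|² = 0.0349554 m²;  d cosθ + r = +0.12369 m.
|ω_lever| = |0.0504·13.17·+0.12369| / 0.0349554 = 2.3488 rad/s.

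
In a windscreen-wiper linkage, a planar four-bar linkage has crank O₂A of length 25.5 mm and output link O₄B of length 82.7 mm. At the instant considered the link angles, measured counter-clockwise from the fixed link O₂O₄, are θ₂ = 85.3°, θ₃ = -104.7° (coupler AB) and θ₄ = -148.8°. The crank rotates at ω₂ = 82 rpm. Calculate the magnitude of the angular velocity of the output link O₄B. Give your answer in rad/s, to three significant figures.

0.661

ω₂ = 8.587 rad/s (from 82 rpm).
Differentiating the loop-closure r₂e^{iθ₂}+r₃e^{iθ₃}=r₁+r₄e^{iθ₄} gives r₂ω₂e^{iθ₂}+r₃ω₃e^{iθ₃}=r₄ω₄e^{iθ₄}.
Eliminating the other unknown: ω₄ = r₂ω₂ sin(θ₂−θ₃) / [r₄ sin(θ₄−θ₃)].
Numerator sine = -0.17365; denominator sine = -0.69591.
Result = 0.0255·8.587·(-0.17365) / (0.0827·(-0.69591)) = +0.66068 rad/s; magnitude 0.66068 rad/s.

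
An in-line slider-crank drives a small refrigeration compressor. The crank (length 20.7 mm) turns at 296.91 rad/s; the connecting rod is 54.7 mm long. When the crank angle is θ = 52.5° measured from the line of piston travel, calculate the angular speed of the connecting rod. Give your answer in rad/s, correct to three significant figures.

71.7

ω = 296.9 rad/s
The rod makes angle φ with the slider axis where L sinφ = r sinθ; differentiating, L cosφ·φ̇ = r ω cosθ.
L cosφ = √(L² − r² sin²θ) = 0.052177 m.
|ω_rod| = r ω |cosθ| / √(L² − r² sin²θ) = 0.0207·296.9·0.60876/0.052177 = 71.708 rad/s.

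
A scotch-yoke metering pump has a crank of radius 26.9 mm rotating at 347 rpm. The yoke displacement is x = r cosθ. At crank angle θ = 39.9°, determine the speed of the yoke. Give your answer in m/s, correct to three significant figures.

0.627

ω = 36.34 rad/s (from 347 rpm).
x = r cosθ ⇒ ẋ = −rω sinθ.
|v| = rω|sinθ| = 0.0269·36.34·|sin 39.9°| = 0.62701 m/s.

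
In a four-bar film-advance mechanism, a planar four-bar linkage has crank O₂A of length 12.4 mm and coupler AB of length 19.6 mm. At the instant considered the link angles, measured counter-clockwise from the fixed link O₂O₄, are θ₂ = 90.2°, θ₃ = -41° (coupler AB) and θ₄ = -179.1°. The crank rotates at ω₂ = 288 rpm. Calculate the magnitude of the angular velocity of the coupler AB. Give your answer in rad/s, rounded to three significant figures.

ω₂ = 30.16 rad/s (from 288 rpm).
Differentiating the loop-closure r₂e^{iθ₂}+r₃e^{iθ₃}=r₁+r₄e^{iθ₄} gives r₂ω₂e^{iθ₂}+r₃ω₃e^{iθ₃}=r₄ω₄e^{iθ₄}.
Eliminating the other unknown: ω₃ = r₂ω₂ sin(θ₄−θ₂) / [r₃ sin(θ₃−θ₄)].
Numerator sine = +0.99993; denominator sine = +0.66783.
Result = 0.0124·30.16·(+0.99993) / (0.0196·(+0.66783)) = +28.568 rad/s; magnitude 28.568 rad/s.

28.6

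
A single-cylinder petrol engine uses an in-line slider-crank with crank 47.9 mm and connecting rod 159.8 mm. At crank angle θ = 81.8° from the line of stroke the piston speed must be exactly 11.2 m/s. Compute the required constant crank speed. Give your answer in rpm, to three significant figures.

For an in-line slider-crank, |v_piston| = rω|sinθ|·[1 + r cosθ/√(L² − r² sin²θ)].
With r = 0.0479 m, L = 0.1598 m, θ = 81.8°: the bracketed kinematic factor |dx/dθ| = 0.049533 m.
ω = v/|dx/dθ| = 11.2/0.049533 = 226.11 rad/s.
N = 60ω/(2π) = 2159.2 rpm.

2160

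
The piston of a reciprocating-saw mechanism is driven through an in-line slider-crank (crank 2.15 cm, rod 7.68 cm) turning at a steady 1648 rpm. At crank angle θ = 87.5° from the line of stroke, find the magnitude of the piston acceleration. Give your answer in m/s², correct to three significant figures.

ω = 2π·1648/60 = 172.6 rad/s
x(θ) = r cosθ + √(L² − r² sin²θ); with ω constant, a = ω²·d²x/dθ².
d²x/dθ² = −r cosθ − r²(cos2θ)/√u − r⁴ sin²2θ/(4u^{3/2}),  u = L² − r² sin²θ = 0.00543687 m².
Substituting r = 0.0215 m, L = 0.0768 m, θ = 87.5°: d²x/dθ² = +0.0053064 m.
a = ω²·d²x/dθ² = (172.6)²·(+0.0053064) = +158.04 m/s²;  |a| = 158.04 m/s².

158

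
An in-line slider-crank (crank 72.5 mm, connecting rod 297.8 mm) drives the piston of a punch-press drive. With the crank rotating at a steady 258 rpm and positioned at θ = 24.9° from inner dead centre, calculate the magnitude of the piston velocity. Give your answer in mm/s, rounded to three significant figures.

1010

ω = 2π·258/60 = 27.02 rad/s
For an in-line slider-crank, x = r cosθ + √(L² − r² sin²θ), so v = −rω sinθ·[1 + r cosθ/√(L² − r² sin²θ)].
With r = 0.0725 m, L = 0.2978 m, θ = 24.9°: √(L² − r² sin²θ) = 0.29623 m.
v = −0.0725·27.02·0.42104·[1 + 0.0725·0.90704/0.29623] = -1.0078 m/s.
|v| = 1.0078 m/s = 1007.8 mm/s.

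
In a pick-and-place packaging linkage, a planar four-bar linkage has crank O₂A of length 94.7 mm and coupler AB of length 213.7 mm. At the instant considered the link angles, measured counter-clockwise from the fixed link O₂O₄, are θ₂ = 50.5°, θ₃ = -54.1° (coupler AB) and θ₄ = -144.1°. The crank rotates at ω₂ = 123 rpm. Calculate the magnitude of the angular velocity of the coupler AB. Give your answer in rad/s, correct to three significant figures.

ω₂ = 12.88 rad/s (from 123 rpm).
Differentiating the loop-closure r₂e^{iθ₂}+r₃e^{iθ₃}=r₁+r₄e^{iθ₄} gives r₂ω₂e^{iθ₂}+r₃ω₃e^{iθ₃}=r₄ω₄e^{iθ₄}.
Eliminating the other unknown: ω₃ = r₂ω₂ sin(θ₄−θ₂) / [r₃ sin(θ₃−θ₄)].
Numerator sine = +0.25207; denominator sine = +1.00000.
Result = 0.0947·12.88·(+0.25207) / (0.2137·(+1.00000)) = +1.4388 rad/s; magnitude 1.4388 rad/s.

1.44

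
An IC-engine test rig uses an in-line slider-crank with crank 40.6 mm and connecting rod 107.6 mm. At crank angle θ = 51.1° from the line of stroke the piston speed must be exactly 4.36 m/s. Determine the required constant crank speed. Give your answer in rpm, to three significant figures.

1060

For an in-line slider-crank, |v_piston| = rω|sinθ|·[1 + r cosθ/√(L² − r² sin²θ)].
With r = 0.0406 m, L = 0.1076 m, θ = 51.1°: the bracketed kinematic factor |dx/dθ| = 0.039429 m.
ω = v/|dx/dθ| = 4.36/0.039429 = 110.58 rad/s.
N = 60ω/(2π) = 1056 rpm.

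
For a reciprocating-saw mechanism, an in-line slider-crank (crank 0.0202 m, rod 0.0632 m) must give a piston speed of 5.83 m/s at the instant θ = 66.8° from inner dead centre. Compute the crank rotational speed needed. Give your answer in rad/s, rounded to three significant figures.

277

For an in-line slider-crank, |v_piston| = rω|sinθ|·[1 + r cosθ/√(L² − r² sin²θ)].
With r = 0.0202 m, L = 0.0632 m, θ = 66.8°: the bracketed kinematic factor |dx/dθ| = 0.021012 m.
ω = v/|dx/dθ| = 5.83/0.021012 = 277.46 rad/s.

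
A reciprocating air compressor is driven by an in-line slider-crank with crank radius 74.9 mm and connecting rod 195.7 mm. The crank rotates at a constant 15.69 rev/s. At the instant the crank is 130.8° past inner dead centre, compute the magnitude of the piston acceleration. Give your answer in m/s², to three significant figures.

507

ω = 2π·15.7 = 98.58 rad/s
x(θ) = r cosθ + √(L² − r² sin²θ); with ω constant, a = ω²·d²x/dθ².
d²x/dθ² = −r cosθ − r²(cos2θ)/√u − r⁴ sin²2θ/(4u^{3/2}),  u = L² − r² sin²θ = 0.0350837 m².
Substituting r = 0.0749 m, L = 0.1957 m, θ = 130.8°: d²x/dθ² = +0.052145 m.
a = ω²·d²x/dθ² = (98.58)²·(+0.052145) = +506.78 m/s²;  |a| = 506.78 m/s².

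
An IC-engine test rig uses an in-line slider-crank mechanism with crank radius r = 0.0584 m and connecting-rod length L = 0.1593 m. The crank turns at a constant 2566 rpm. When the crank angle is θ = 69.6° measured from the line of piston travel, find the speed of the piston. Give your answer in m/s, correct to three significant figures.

ω = 2π·2566/60 = 268.7 rad/s
For an in-line slider-crank, x = r cosθ + √(L² − r² sin²θ), so v = −rω sinθ·[1 + r cosθ/√(L² − r² sin²θ)].
With r = 0.0584 m, L = 0.1593 m, θ = 69.6°: √(L² − r² sin²θ) = 0.1496 m.
v = −0.0584·268.7·0.93728·[1 + 0.0584·0.34857/0.1496] = -16.71 m/s.
|v| = 16.71 m/s.

16.7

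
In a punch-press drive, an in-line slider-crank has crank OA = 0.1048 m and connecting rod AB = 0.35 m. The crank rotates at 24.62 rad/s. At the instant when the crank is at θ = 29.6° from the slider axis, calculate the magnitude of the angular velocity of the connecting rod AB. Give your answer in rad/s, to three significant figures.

6.48

ω = 24.62 rad/s
The rod makes angle φ with the slider axis where L sinφ = r sinθ; differentiating, L cosφ·φ̇ = r ω cosθ.
L cosφ = √(L² − r² sin²θ) = 0.34615 m.
|ω_rod| = r ω |cosθ| / √(L² − r² sin²θ) = 0.1048·24.62·0.86949/0.34615 = 6.4811 rad/s.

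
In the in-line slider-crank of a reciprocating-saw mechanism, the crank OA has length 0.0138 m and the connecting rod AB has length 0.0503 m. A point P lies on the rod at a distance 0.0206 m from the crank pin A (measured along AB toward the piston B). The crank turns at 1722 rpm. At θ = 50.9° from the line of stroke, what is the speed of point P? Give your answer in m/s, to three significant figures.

2.27

ω = 180.3 rad/s.  Crank-pin speed |V_A| = rω = 2.4885 m/s, perpendicular to OA.
Rod angle: sinφ = −(r/L) sinθ ⇒ φ = -12.293°; ω_rod = −rω cosθ/√(L²−r²sin²θ) = -31.934 rad/s.
V_P = V_A + ω_rod × AP, with AP = 0.0206 m along the rod.
Components: V_Px = −rω sinθ − a·ω_rod·sinφ = -2.0713 m/s;  V_Py = rω cosθ + a·ω_rod·cosφ = +0.92669 m/s.
|V_P| = √(V_Px² + V_Py²) = 2.2691 m/s.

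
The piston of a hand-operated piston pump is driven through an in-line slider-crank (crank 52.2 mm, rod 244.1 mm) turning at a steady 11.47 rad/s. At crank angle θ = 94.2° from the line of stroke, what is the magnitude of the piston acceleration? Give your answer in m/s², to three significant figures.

ω = 11.47 rad/s
x(θ) = r cosθ + √(L² − r² sin²θ); with ω constant, a = ω²·d²x/dθ².
d²x/dθ² = −r cosθ − r²(cos2θ)/√u − r⁴ sin²2θ/(4u^{3/2}),  u = L² − r² sin²θ = 0.0568746 m².
Substituting r = 0.0522 m, L = 0.2441 m, θ = 94.2°: d²x/dθ² = +0.015123 m.
a = ω²·d²x/dθ² = (11.47)²·(+0.015123) = +1.9896 m/s²;  |a| = 1.9896 m/s².

1.99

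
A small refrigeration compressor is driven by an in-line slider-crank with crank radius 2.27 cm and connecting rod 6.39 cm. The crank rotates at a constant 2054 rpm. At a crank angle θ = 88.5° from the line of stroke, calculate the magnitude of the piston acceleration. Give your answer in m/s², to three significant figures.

ω = 2π·2054/60 = 215.1 rad/s
x(θ) = r cosθ + √(L² − r² sin²θ); with ω constant, a = ω²·d²x/dθ².
d²x/dθ² = −r cosθ − r²(cos2θ)/√u − r⁴ sin²2θ/(4u^{3/2}),  u = L² − r² sin²θ = 0.00356827 m².
Substituting r = 0.0227 m, L = 0.0639 m, θ = 88.5°: d²x/dθ² = +0.0080194 m.
a = ω²·d²x/dθ² = (215.1)²·(+0.0080194) = +371.02 m/s²;  |a| = 371.02 m/s².

371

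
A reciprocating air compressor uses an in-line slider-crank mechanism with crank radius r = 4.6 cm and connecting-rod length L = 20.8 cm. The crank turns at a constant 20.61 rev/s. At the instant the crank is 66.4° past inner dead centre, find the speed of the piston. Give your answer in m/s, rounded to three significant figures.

5.95

ω = 2π·20.6 = 129.5 rad/s
For an in-line slider-crank, x = r cosθ + √(L² − r² sin²θ), so v = −rω sinθ·[1 + r cosθ/√(L² − r² sin²θ)].
With r = 0.046 m, L = 0.208 m, θ = 66.4°: √(L² − r² sin²θ) = 0.20368 m.
v = −0.046·129.5·0.91636·[1 + 0.046·0.40035/0.20368] = -5.9522 m/s.
|v| = 5.9522 m/s.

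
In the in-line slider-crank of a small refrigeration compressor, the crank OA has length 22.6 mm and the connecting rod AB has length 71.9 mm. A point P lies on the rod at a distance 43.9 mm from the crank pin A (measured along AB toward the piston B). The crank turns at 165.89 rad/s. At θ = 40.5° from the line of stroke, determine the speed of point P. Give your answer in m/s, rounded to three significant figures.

3.01

ω = 165.9 rad/s.  Crank-pin speed |V_A| = rω = 3.7491 m/s, perpendicular to OA.
Rod angle: sinφ = −(r/L) sinθ ⇒ φ = -11.779°; ω_rod = −rω cosθ/√(L²−r²sin²θ) = -40.503 rad/s.
V_P = V_A + ω_rod × AP, with AP = 0.0439 m along the rod.
Components: V_Px = −rω sinθ − a·ω_rod·sinφ = -2.7978 m/s;  V_Py = rω cosθ + a·ω_rod·cosφ = +1.1102 m/s.
|V_P| = √(V_Px² + V_Py²) = 3.0101 m/s.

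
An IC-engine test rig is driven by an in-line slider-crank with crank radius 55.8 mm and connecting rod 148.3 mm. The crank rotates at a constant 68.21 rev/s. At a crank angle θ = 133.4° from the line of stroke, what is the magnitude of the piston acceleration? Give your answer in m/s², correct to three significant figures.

7110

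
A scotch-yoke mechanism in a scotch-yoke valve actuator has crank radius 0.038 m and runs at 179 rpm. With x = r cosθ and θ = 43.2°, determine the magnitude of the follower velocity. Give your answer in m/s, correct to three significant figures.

ω = 18.74 rad/s (from 179 rpm).
x = r cosθ ⇒ ẋ = −rω sinθ.
|v| = rω|sinθ| = 0.038·18.74·|sin 43.2°| = 0.48761 m/s.

0.488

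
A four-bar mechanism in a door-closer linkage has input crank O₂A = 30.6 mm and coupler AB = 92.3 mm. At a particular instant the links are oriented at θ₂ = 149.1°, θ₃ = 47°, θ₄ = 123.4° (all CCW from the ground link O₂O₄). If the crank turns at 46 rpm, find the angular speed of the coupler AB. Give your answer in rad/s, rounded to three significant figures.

ω₂ = 4.817 rad/s (from 46 rpm).
Differentiating the loop-closure r₂e^{iθ₂}+r₃e^{iθ₃}=r₁+r₄e^{iθ₄} gives r₂ω₂e^{iθ₂}+r₃ω₃e^{iθ₃}=r₄ω₄e^{iθ₄}.
Eliminating the other unknown: ω₃ = r₂ω₂ sin(θ₄−θ₂) / [r₃ sin(θ₃−θ₄)].
Numerator sine = -0.43366; denominator sine = -0.97196.
Result = 0.0306·4.817·(-0.43366) / (0.0923·(-0.97196)) = +0.71253 rad/s; magnitude 0.71253 rad/s.

0.713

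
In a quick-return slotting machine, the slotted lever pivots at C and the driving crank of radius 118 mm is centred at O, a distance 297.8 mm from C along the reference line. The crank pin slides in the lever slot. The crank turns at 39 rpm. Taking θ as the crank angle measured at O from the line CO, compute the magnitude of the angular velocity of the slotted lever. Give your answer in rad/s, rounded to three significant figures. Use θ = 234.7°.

ω = 4.084 rad/s (from 39 rpm).
Crank pin A relative to C: A = (d + r cosθ, r sinθ); lever angle φ = atan2(r sinθ, d + r cosθ).
Differentiating tanφ: φ̇ = rω(d cosθ + r)/(d² + r² + 2dr cosθ).
d² + r² + 2dr cosθ = |CA|² = 0.0619965 m²;  d cosθ + r = -0.054086 m.
|ω_lever| = |0.118·4.084·-0.054086| / 0.0619965 = 0.42043 rad/s.

0.420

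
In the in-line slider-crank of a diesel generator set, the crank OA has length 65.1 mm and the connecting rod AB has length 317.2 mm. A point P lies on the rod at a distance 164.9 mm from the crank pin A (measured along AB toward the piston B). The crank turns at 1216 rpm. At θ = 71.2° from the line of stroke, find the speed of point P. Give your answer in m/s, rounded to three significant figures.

ω = 127.3 rad/s.  Crank-pin speed |V_A| = rω = 8.2898 m/s, perpendicular to OA.
Rod angle: sinφ = −(r/L) sinθ ⇒ φ = -11.203°; ω_rod = −rω cosθ/√(L²−r²sin²θ) = -8.5858 rad/s.
V_P = V_A + ω_rod × AP, with AP = 0.1649 m along the rod.
Components: V_Px = −rω sinθ − a·ω_rod·sinφ = -8.1226 m/s;  V_Py = rω cosθ + a·ω_rod·cosφ = +1.2827 m/s.
|V_P| = √(V_Px² + V_Py²) = 8.2232 m/s.

8.22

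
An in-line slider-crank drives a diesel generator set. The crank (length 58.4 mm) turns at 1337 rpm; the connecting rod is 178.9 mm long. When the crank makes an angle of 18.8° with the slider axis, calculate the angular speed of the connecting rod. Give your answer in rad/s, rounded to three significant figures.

43.5

ω = 140 rad/s (converted from 1337 rpm).
The rod makes angle φ with the slider axis where L sinφ = r sinθ; differentiating, L cosφ·φ̇ = r ω cosθ.
L cosφ = √(L² − r² sin²θ) = 0.17791 m.
|ω_rod| = r ω |cosθ| / √(L² − r² sin²θ) = 0.0584·140·0.94665/0.17791 = 43.508 rad/s.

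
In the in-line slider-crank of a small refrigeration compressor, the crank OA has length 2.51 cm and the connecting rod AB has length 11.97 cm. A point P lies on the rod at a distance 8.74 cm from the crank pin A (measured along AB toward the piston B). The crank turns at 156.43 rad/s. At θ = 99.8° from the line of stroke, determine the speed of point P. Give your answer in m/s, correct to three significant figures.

ω = 156.4 rad/s.  Crank-pin speed |V_A| = rω = 3.9264 m/s, perpendicular to OA.
Rod angle: sinφ = −(r/L) sinθ ⇒ φ = -11.925°; ω_rod = −rω cosθ/√(L²−r²sin²θ) = +5.7064 rad/s.
V_P = V_A + ω_rod × AP, with AP = 0.0874 m along the rod.
Components: V_Px = −rω sinθ − a·ω_rod·sinφ = -3.766 m/s;  V_Py = rω cosθ + a·ω_rod·cosφ = -0.18034 m/s.
|V_P| = √(V_Px² + V_Py²) = 3.7704 m/s.

3.77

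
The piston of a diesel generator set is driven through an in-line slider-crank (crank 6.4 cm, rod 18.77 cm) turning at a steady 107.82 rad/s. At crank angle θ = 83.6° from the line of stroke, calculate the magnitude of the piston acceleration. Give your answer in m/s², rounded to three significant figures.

ω = 107.8 rad/s
x(θ) = r cosθ + √(L² − r² sin²θ); with ω constant, a = ω²·d²x/dθ².
d²x/dθ² = −r cosθ − r²(cos2θ)/√u − r⁴ sin²2θ/(4u^{3/2}),  u = L² − r² sin²θ = 0.0311862 m².
Substituting r = 0.064 m, L = 0.1877 m, θ = 83.6°: d²x/dθ² = +0.015446 m.
a = ω²·d²x/dθ² = (107.8)²·(+0.015446) = +179.57 m/s²;  |a| = 179.57 m/s².

180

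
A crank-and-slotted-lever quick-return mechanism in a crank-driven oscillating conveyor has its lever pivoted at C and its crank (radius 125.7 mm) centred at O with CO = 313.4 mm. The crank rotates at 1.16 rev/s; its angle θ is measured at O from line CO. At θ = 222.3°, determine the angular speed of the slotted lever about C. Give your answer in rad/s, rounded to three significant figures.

1.74

ω = 7.288 rad/s (from 1.16 rev/s).
Crank pin A relative to C: A = (d + r cosθ, r sinθ); lever angle φ = atan2(r sinθ, d + r cosθ).
Differentiating tanφ: φ̇ = rω(d cosθ + r)/(d² + r² + 2dr cosθ).
d² + r² + 2dr cosθ = |CA|² = 0.0557454 m²;  d cosθ + r = -0.1061 m.
|ω_lever| = |0.1257·7.288·-0.1061| / 0.0557454 = 1.7437 rad/s.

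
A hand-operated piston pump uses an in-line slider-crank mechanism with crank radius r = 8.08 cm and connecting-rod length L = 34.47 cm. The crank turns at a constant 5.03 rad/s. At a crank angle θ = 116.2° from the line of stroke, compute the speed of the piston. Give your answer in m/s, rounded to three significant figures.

0.326

ω = 5.03 rad/s
For an in-line slider-crank, x = r cosθ + √(L² − r² sin²θ), so v = −rω sinθ·[1 + r cosθ/√(L² − r² sin²θ)].
With r = 0.0808 m, L = 0.3447 m, θ = 116.2°: √(L² − r² sin²θ) = 0.33699 m.
v = −0.0808·5.03·0.89726·[1 + 0.0808·-0.44151/0.33699] = -0.32606 m/s.
|v| = 0.32606 m/s.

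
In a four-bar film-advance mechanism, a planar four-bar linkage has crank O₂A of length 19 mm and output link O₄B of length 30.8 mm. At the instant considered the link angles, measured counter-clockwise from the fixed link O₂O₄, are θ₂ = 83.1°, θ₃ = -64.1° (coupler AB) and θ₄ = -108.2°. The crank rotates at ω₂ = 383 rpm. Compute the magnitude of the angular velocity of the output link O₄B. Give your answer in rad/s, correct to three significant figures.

19.3

ω₂ = 40.11 rad/s (from 383 rpm).
Differentiating the loop-closure r₂e^{iθ₂}+r₃e^{iθ₃}=r₁+r₄e^{iθ₄} gives r₂ω₂e^{iθ₂}+r₃ω₃e^{iθ₃}=r₄ω₄e^{iθ₄}.
Eliminating the other unknown: ω₄ = r₂ω₂ sin(θ₂−θ₃) / [r₄ sin(θ₄−θ₃)].
Numerator sine = +0.54171; denominator sine = -0.69591.
Result = 0.019·40.11·(+0.54171) / (0.0308·(-0.69591)) = -19.259 rad/s; magnitude 19.259 rad/s.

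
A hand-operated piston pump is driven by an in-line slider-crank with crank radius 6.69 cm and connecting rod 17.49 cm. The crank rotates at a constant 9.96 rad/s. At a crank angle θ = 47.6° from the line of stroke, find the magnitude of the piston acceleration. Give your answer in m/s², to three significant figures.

4.34

ω = 9.96 rad/s
x(θ) = r cosθ + √(L² − r² sin²θ); with ω constant, a = ω²·d²x/dθ².
d²x/dθ² = −r cosθ − r²(cos2θ)/√u − r⁴ sin²2θ/(4u^{3/2}),  u = L² − r² sin²θ = 0.0281494 m².
Substituting r = 0.0669 m, L = 0.1749 m, θ = 47.6°: d²x/dθ² = -0.043745 m.
a = ω²·d²x/dθ² = (9.96)²·(-0.043745) = -4.3395 m/s²;  |a| = 4.3395 m/s².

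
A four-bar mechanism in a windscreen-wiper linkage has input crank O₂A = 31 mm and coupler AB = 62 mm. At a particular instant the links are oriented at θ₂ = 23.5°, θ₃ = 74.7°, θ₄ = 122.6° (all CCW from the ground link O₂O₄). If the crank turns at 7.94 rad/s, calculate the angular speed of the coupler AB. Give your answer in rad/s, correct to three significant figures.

5.28

ω₂ = 7.94 rad/s
Differentiating the loop-closure r₂e^{iθ₂}+r₃e^{iθ₃}=r₁+r₄e^{iθ₄} gives r₂ω₂e^{iθ₂}+r₃ω₃e^{iθ₃}=r₄ω₄e^{iθ₄}.
Eliminating the other unknown: ω₃ = r₂ω₂ sin(θ₄−θ₂) / [r₃ sin(θ₃−θ₄)].
Numerator sine = +0.98741; denominator sine = -0.74198.
Result = 0.031·7.94·(+0.98741) / (0.062·(-0.74198)) = -5.2832 rad/s; magnitude 5.2832 rad/s.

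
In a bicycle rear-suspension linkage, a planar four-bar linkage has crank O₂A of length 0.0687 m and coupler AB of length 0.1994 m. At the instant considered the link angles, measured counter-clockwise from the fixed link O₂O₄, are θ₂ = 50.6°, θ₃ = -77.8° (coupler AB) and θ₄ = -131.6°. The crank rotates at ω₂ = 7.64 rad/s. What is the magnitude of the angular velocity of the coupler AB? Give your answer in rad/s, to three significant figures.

0.125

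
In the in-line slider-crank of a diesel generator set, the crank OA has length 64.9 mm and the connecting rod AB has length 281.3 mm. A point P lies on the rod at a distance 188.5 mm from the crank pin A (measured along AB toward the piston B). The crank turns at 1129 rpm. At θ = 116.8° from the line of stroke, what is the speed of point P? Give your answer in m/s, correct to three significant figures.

ω = 118.2 rad/s.  Crank-pin speed |V_A| = rω = 7.673 m/s, perpendicular to OA.
Rod angle: sinφ = −(r/L) sinθ ⇒ φ = -11.884°; ω_rod = −rω cosθ/√(L²−r²sin²θ) = +12.568 rad/s.
V_P = V_A + ω_rod × AP, with AP = 0.1885 m along the rod.
Components: V_Px = −rω sinθ − a·ω_rod·sinφ = -6.361 m/s;  V_Py = rω cosθ + a·ω_rod·cosφ = -1.1413 m/s.
|V_P| = √(V_Px² + V_Py²) = 6.4626 m/s.

6.46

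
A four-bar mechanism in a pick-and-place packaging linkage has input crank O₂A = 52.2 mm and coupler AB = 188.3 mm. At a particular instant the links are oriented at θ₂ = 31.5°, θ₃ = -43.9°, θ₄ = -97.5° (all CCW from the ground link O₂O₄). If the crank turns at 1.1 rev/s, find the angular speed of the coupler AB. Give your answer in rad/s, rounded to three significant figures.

ω₂ = 6.912 rad/s (from 1.1 rev/s).
Differentiating the loop-closure r₂e^{iθ₂}+r₃e^{iθ₃}=r₁+r₄e^{iθ₄} gives r₂ω₂e^{iθ₂}+r₃ω₃e^{iθ₃}=r₄ω₄e^{iθ₄}.
Eliminating the other unknown: ω₃ = r₂ω₂ sin(θ₄−θ₂) / [r₃ sin(θ₃−θ₄)].
Numerator sine = -0.77715; denominator sine = +0.80489.
Result = 0.0522·6.912·(-0.77715) / (0.1883·(+0.80489)) = -1.8499 rad/s; magnitude 1.8499 rad/s.

1.85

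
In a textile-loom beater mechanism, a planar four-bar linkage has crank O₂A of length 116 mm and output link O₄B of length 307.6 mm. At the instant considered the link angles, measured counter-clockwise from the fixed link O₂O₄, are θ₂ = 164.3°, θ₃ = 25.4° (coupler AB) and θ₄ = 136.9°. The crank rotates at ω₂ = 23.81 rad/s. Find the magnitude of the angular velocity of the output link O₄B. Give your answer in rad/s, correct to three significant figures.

ω₂ = 23.81 rad/s
Differentiating the loop-closure r₂e^{iθ₂}+r₃e^{iθ₃}=r₁+r₄e^{iθ₄} gives r₂ω₂e^{iθ₂}+r₃ω₃e^{iθ₃}=r₄ω₄e^{iθ₄}.
Eliminating the other unknown: ω₄ = r₂ω₂ sin(θ₂−θ₃) / [r₄ sin(θ₄−θ₃)].
Numerator sine = +0.65738; denominator sine = +0.93042.
Result = 0.116·23.81·(+0.65738) / (0.3076·(+0.93042)) = +6.344 rad/s; magnitude 6.344 rad/s.

6.34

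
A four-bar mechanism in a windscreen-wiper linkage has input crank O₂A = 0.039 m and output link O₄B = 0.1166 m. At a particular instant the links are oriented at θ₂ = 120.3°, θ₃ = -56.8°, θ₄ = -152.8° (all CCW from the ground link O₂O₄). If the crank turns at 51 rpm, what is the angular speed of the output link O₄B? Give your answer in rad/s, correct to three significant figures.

ω₂ = 5.341 rad/s (from 51 rpm).
Differentiating the loop-closure r₂e^{iθ₂}+r₃e^{iθ₃}=r₁+r₄e^{iθ₄} gives r₂ω₂e^{iθ₂}+r₃ω₃e^{iθ₃}=r₄ω₄e^{iθ₄}.
Eliminating the other unknown: ω₄ = r₂ω₂ sin(θ₂−θ₃) / [r₄ sin(θ₄−θ₃)].
Numerator sine = +0.05059; denominator sine = -0.99452.
Result = 0.039·5.341·(+0.05059) / (0.1166·(-0.99452)) = -0.090874 rad/s; magnitude 0.090874 rad/s.

0.0909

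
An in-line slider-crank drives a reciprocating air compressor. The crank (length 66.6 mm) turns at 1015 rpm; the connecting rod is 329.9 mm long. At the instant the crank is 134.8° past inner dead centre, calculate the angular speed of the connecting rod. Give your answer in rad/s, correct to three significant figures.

ω = 106.3 rad/s (converted from 1015 rpm).
The rod makes angle φ with the slider axis where L sinφ = r sinθ; differentiating, L cosφ·φ̇ = r ω cosθ.
L cosφ = √(L² − r² sin²θ) = 0.3265 m.
|ω_rod| = r ω |cosθ| / √(L² − r² sin²θ) = 0.0666·106.3·0.70463/0.3265 = 15.278 rad/s.

15.3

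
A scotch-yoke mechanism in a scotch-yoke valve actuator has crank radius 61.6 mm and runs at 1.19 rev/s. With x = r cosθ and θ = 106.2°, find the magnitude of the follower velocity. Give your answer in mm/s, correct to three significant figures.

442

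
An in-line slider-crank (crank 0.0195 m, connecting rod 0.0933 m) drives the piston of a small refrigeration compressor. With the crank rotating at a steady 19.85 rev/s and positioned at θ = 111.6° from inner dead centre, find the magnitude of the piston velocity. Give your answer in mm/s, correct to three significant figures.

ω = 2π·19.9 = 124.7 rad/s
For an in-line slider-crank, x = r cosθ + √(L² − r² sin²θ), so v = −rω sinθ·[1 + r cosθ/√(L² − r² sin²θ)].
With r = 0.0195 m, L = 0.0933 m, θ = 111.6°: √(L² − r² sin²θ) = 0.091521 m.
v = −0.0195·124.7·0.92978·[1 + 0.0195·-0.36812/0.091521] = -2.0839 m/s.
|v| = 2.0839 m/s = 2083.9 mm/s.

2080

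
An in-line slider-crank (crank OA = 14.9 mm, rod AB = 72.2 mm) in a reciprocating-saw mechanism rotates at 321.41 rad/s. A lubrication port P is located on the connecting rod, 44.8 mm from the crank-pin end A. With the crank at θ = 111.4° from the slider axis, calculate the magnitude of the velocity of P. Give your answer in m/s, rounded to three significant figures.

4.30

ω = 321.4 rad/s.  Crank-pin speed |V_A| = rω = 4.789 m/s, perpendicular to OA.
Rod angle: sinφ = −(r/L) sinθ ⇒ φ = -11.078°; ω_rod = −rω cosθ/√(L²−r²sin²θ) = +24.662 rad/s.
V_P = V_A + ω_rod × AP, with AP = 0.0448 m along the rod.
Components: V_Px = −rω sinθ − a·ω_rod·sinφ = -4.2465 m/s;  V_Py = rω cosθ + a·ω_rod·cosφ = -0.66314 m/s.
|V_P| = √(V_Px² + V_Py²) = 4.298 m/s.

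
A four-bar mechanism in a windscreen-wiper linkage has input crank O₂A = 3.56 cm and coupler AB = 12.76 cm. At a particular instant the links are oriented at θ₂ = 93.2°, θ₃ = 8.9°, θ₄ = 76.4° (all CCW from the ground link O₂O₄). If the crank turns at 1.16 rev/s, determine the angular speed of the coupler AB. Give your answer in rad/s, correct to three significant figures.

0.636

ω₂ = 7.288 rad/s (from 1.16 rev/s).
Differentiating the loop-closure r₂e^{iθ₂}+r₃e^{iθ₃}=r₁+r₄e^{iθ₄} gives r₂ω₂e^{iθ₂}+r₃ω₃e^{iθ₃}=r₄ω₄e^{iθ₄}.
Eliminating the other unknown: ω₃ = r₂ω₂ sin(θ₄−θ₂) / [r₃ sin(θ₃−θ₄)].
Numerator sine = -0.28903; denominator sine = -0.92388.
Result = 0.0356·7.288·(-0.28903) / (0.1276·(-0.92388)) = +0.63616 rad/s; magnitude 0.63616 rad/s.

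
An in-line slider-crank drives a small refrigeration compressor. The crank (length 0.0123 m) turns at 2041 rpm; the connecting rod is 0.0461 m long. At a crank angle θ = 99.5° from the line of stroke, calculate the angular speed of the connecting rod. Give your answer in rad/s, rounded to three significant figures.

9.76

ω = 213.7 rad/s (converted from 2041 rpm).
The rod makes angle φ with the slider axis where L sinφ = r sinθ; differentiating, L cosφ·φ̇ = r ω cosθ.
L cosφ = √(L² − r² sin²θ) = 0.044475 m.
|ω_rod| = r ω |cosθ| / √(L² − r² sin²θ) = 0.0123·213.7·0.16505/0.044475 = 9.7559 rad/s.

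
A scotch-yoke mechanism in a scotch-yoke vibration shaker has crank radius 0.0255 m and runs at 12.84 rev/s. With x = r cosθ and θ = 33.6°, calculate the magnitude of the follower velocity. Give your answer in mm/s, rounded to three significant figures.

1140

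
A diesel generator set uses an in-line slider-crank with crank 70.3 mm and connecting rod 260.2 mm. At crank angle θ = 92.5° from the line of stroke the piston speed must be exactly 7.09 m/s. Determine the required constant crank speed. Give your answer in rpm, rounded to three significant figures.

976

For an in-line slider-crank, |v_piston| = rω|sinθ|·[1 + r cosθ/√(L² − r² sin²θ)].
With r = 0.0703 m, L = 0.2602 m, θ = 92.5°: the bracketed kinematic factor |dx/dθ| = 0.069373 m.
ω = v/|dx/dθ| = 7.09/0.069373 = 102.2 rad/s.
N = 60ω/(2π) = 975.94 rpm.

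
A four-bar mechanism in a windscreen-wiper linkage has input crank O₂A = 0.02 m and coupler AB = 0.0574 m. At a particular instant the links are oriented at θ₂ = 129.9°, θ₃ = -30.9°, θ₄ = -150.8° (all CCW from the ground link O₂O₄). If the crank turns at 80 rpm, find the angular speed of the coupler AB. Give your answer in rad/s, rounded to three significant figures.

3.31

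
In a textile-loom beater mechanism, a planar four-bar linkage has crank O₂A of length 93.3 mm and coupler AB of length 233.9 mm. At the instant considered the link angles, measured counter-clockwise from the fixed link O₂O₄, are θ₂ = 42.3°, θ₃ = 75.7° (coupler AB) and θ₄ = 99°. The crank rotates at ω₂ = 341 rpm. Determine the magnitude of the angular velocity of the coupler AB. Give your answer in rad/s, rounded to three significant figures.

ω₂ = 35.71 rad/s (from 341 rpm).
Differentiating the loop-closure r₂e^{iθ₂}+r₃e^{iθ₃}=r₁+r₄e^{iθ₄} gives r₂ω₂e^{iθ₂}+r₃ω₃e^{iθ₃}=r₄ω₄e^{iθ₄}.
Eliminating the other unknown: ω₃ = r₂ω₂ sin(θ₄−θ₂) / [r₃ sin(θ₃−θ₄)].
Numerator sine = +0.83581; denominator sine = -0.39555.
Result = 0.0933·35.71·(+0.83581) / (0.2339·(-0.39555)) = -30.098 rad/s; magnitude 30.098 rad/s.

30.1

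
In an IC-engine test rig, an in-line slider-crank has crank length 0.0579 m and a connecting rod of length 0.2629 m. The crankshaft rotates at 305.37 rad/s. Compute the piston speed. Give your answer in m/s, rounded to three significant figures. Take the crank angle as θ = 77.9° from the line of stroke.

ω = 305.4 rad/s
For an in-line slider-crank, x = r cosθ + √(L² − r² sin²θ), so v = −rω sinθ·[1 + r cosθ/√(L² − r² sin²θ)].
With r = 0.0579 m, L = 0.2629 m, θ = 77.9°: √(L² − r² sin²θ) = 0.25673 m.
v = −0.0579·305.4·0.97778·[1 + 0.0579·0.20962/0.25673] = -18.105 m/s.
|v| = 18.105 m/s.

18.1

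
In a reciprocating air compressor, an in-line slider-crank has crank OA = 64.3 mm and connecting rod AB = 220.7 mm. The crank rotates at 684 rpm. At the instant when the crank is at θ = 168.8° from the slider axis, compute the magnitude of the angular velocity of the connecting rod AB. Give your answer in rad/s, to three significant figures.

ω = 71.63 rad/s (converted from 684 rpm).
The rod makes angle φ with the slider axis where L sinφ = r sinθ; differentiating, L cosφ·φ̇ = r ω cosθ.
L cosφ = √(L² − r² sin²θ) = 0.22035 m.
|ω_rod| = r ω |cosθ| / √(L² − r² sin²θ) = 0.0643·71.63·0.98096/0.22035 = 20.504 rad/s.

20.5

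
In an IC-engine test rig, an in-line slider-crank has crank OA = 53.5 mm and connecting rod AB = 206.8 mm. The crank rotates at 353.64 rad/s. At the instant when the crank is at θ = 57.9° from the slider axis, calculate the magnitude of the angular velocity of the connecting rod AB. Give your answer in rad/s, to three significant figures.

49.8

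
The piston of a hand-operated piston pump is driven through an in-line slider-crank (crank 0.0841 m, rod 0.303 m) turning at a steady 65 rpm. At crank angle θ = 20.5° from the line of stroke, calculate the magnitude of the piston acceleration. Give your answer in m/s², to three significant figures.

ω = 2π·65/60 = 6.807 rad/s
x(θ) = r cosθ + √(L² − r² sin²θ); with ω constant, a = ω²·d²x/dθ².
d²x/dθ² = −r cosθ − r²(cos2θ)/√u − r⁴ sin²2θ/(4u^{3/2}),  u = L² − r² sin²θ = 0.0909416 m².
Substituting r = 0.0841 m, L = 0.303 m, θ = 20.5°: d²x/dθ² = -0.096671 m.
a = ω²·d²x/dθ² = (6.807)²·(-0.096671) = -4.479 m/s²;  |a| = 4.479 m/s².

4.48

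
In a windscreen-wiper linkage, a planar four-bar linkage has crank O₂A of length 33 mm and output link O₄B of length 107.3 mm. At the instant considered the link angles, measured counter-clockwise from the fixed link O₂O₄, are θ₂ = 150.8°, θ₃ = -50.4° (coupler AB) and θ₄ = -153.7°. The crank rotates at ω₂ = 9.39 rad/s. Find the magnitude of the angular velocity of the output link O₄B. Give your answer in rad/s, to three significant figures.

1.07

ω₂ = 9.39 rad/s
Differentiating the loop-closure r₂e^{iθ₂}+r₃e^{iθ₃}=r₁+r₄e^{iθ₄} gives r₂ω₂e^{iθ₂}+r₃ω₃e^{iθ₃}=r₄ω₄e^{iθ₄}.
Eliminating the other unknown: ω₄ = r₂ω₂ sin(θ₂−θ₃) / [r₄ sin(θ₄−θ₃)].
Numerator sine = -0.36162; denominator sine = -0.97318.
Result = 0.033·9.39·(-0.36162) / (0.1073·(-0.97318)) = +1.0731 rad/s; magnitude 1.0731 rad/s.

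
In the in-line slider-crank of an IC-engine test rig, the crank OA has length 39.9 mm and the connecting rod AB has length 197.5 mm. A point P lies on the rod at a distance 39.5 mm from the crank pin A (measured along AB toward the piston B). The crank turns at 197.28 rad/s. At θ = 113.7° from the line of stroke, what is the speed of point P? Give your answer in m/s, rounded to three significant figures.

ω = 197.3 rad/s.  Crank-pin speed |V_A| = rω = 7.8715 m/s, perpendicular to OA.
Rod angle: sinφ = −(r/L) sinθ ⇒ φ = -10.660°; ω_rod = −rω cosθ/√(L²−r²sin²θ) = +16.301 rad/s.
V_P = V_A + ω_rod × AP, with AP = 0.0395 m along the rod.
Components: V_Px = −rω sinθ − a·ω_rod·sinφ = -7.0885 m/s;  V_Py = rω cosθ + a·ω_rod·cosφ = -2.5311 m/s.
|V_P| = √(V_Px² + V_Py²) = 7.5269 m/s.

7.53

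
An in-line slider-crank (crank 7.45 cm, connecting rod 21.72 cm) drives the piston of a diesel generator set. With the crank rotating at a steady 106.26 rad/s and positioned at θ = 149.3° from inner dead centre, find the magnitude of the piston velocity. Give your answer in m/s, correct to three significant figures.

ω = 106.3 rad/s
For an in-line slider-crank, x = r cosθ + √(L² − r² sin²θ), so v = −rω sinθ·[1 + r cosθ/√(L² − r² sin²θ)].
With r = 0.0745 m, L = 0.2172 m, θ = 149.3°: √(L² − r² sin²θ) = 0.21384 m.
v = −0.0745·106.3·0.51054·[1 + 0.0745·-0.85985/0.21384] = -2.8309 m/s.
|v| = 2.8309 m/s.

2.83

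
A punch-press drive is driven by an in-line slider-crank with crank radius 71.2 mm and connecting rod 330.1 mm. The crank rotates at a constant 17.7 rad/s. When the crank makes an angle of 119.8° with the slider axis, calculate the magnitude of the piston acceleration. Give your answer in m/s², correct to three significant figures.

ω = 17.7 rad/s
x(θ) = r cosθ + √(L² − r² sin²θ); with ω constant, a = ω²·d²x/dθ².
d²x/dθ² = −r cosθ − r²(cos2θ)/√u − r⁴ sin²2θ/(4u^{3/2}),  u = L² − r² sin²θ = 0.105149 m².
Substituting r = 0.0712 m, L = 0.3301 m, θ = 119.8°: d²x/dθ² = +0.043155 m.
a = ω²·d²x/dθ² = (17.7)²·(+0.043155) = +13.52 m/s²;  |a| = 13.52 m/s².

13.5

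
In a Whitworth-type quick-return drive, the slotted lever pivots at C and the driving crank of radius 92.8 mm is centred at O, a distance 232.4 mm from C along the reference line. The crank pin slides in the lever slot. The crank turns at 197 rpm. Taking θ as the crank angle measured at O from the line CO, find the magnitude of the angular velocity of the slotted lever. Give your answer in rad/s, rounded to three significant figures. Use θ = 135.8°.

4.46

ω = 20.63 rad/s (from 197 rpm).
Crank pin A relative to C: A = (d + r cosθ, r sinθ); lever angle φ = atan2(r sinθ, d + r cosθ).
Differentiating tanφ: φ̇ = rω(d cosθ + r)/(d² + r² + 2dr cosθ).
d² + r² + 2dr cosθ = |CA|² = 0.0316988 m²;  d cosθ + r = -0.07381 m.
|ω_lever| = |0.0928·20.63·-0.07381| / 0.0316988 = 4.4577 rad/s.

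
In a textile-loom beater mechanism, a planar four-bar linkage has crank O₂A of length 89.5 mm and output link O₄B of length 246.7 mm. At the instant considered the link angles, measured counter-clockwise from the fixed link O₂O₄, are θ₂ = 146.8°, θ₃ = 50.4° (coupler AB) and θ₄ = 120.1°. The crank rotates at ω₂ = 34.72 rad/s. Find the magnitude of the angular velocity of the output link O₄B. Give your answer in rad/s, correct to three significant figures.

13.3

ω₂ = 34.72 rad/s
Differentiating the loop-closure r₂e^{iθ₂}+r₃e^{iθ₃}=r₁+r₄e^{iθ₄} gives r₂ω₂e^{iθ₂}+r₃ω₃e^{iθ₃}=r₄ω₄e^{iθ₄}.
Eliminating the other unknown: ω₄ = r₂ω₂ sin(θ₂−θ₃) / [r₄ sin(θ₄−θ₃)].
Numerator sine = +0.99377; denominator sine = +0.93789.
Result = 0.0895·34.72·(+0.99377) / (0.2467·(+0.93789)) = +13.346 rad/s; magnitude 13.346 rad/s.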